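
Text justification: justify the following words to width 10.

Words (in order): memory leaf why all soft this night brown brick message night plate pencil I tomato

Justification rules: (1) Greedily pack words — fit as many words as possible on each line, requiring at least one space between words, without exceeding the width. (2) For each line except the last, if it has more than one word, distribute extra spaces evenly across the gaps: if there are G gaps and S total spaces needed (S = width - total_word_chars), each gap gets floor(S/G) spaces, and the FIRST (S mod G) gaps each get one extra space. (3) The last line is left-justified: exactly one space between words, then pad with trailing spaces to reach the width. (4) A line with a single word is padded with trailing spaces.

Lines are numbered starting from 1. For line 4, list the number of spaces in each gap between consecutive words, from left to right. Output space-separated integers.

Line 1: ['memory'] (min_width=6, slack=4)
Line 2: ['leaf', 'why'] (min_width=8, slack=2)
Line 3: ['all', 'soft'] (min_width=8, slack=2)
Line 4: ['this', 'night'] (min_width=10, slack=0)
Line 5: ['brown'] (min_width=5, slack=5)
Line 6: ['brick'] (min_width=5, slack=5)
Line 7: ['message'] (min_width=7, slack=3)
Line 8: ['night'] (min_width=5, slack=5)
Line 9: ['plate'] (min_width=5, slack=5)
Line 10: ['pencil', 'I'] (min_width=8, slack=2)
Line 11: ['tomato'] (min_width=6, slack=4)

Answer: 1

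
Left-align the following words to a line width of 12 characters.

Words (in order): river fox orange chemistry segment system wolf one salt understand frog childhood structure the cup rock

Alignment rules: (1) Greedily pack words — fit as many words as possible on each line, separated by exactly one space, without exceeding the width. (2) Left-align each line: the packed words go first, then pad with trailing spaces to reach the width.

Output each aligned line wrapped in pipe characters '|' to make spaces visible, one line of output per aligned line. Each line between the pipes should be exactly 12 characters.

Line 1: ['river', 'fox'] (min_width=9, slack=3)
Line 2: ['orange'] (min_width=6, slack=6)
Line 3: ['chemistry'] (min_width=9, slack=3)
Line 4: ['segment'] (min_width=7, slack=5)
Line 5: ['system', 'wolf'] (min_width=11, slack=1)
Line 6: ['one', 'salt'] (min_width=8, slack=4)
Line 7: ['understand'] (min_width=10, slack=2)
Line 8: ['frog'] (min_width=4, slack=8)
Line 9: ['childhood'] (min_width=9, slack=3)
Line 10: ['structure'] (min_width=9, slack=3)
Line 11: ['the', 'cup', 'rock'] (min_width=12, slack=0)

Answer: |river fox   |
|orange      |
|chemistry   |
|segment     |
|system wolf |
|one salt    |
|understand  |
|frog        |
|childhood   |
|structure   |
|the cup rock|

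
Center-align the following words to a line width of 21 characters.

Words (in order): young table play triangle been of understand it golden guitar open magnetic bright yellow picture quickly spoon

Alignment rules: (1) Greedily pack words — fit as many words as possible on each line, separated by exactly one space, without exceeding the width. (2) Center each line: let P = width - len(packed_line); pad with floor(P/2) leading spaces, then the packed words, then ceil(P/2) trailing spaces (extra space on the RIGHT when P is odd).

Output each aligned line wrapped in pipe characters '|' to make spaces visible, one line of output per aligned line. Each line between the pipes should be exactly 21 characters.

Line 1: ['young', 'table', 'play'] (min_width=16, slack=5)
Line 2: ['triangle', 'been', 'of'] (min_width=16, slack=5)
Line 3: ['understand', 'it', 'golden'] (min_width=20, slack=1)
Line 4: ['guitar', 'open', 'magnetic'] (min_width=20, slack=1)
Line 5: ['bright', 'yellow', 'picture'] (min_width=21, slack=0)
Line 6: ['quickly', 'spoon'] (min_width=13, slack=8)

Answer: |  young table play   |
|  triangle been of   |
|understand it golden |
|guitar open magnetic |
|bright yellow picture|
|    quickly spoon    |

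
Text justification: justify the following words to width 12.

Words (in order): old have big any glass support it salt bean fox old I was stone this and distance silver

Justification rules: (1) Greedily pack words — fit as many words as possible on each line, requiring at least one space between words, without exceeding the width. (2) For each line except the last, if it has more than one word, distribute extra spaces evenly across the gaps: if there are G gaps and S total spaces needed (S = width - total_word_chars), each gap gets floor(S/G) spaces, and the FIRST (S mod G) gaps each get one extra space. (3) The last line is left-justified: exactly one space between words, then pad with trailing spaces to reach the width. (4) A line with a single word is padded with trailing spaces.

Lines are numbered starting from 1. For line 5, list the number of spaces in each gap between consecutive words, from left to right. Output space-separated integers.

Line 1: ['old', 'have', 'big'] (min_width=12, slack=0)
Line 2: ['any', 'glass'] (min_width=9, slack=3)
Line 3: ['support', 'it'] (min_width=10, slack=2)
Line 4: ['salt', 'bean'] (min_width=9, slack=3)
Line 5: ['fox', 'old', 'I'] (min_width=9, slack=3)
Line 6: ['was', 'stone'] (min_width=9, slack=3)
Line 7: ['this', 'and'] (min_width=8, slack=4)
Line 8: ['distance'] (min_width=8, slack=4)
Line 9: ['silver'] (min_width=6, slack=6)

Answer: 3 2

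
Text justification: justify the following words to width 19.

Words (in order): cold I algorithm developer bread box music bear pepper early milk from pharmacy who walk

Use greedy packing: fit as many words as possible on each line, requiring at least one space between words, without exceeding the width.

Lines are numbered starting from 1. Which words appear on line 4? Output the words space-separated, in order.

Answer: early milk from

Derivation:
Line 1: ['cold', 'I', 'algorithm'] (min_width=16, slack=3)
Line 2: ['developer', 'bread', 'box'] (min_width=19, slack=0)
Line 3: ['music', 'bear', 'pepper'] (min_width=17, slack=2)
Line 4: ['early', 'milk', 'from'] (min_width=15, slack=4)
Line 5: ['pharmacy', 'who', 'walk'] (min_width=17, slack=2)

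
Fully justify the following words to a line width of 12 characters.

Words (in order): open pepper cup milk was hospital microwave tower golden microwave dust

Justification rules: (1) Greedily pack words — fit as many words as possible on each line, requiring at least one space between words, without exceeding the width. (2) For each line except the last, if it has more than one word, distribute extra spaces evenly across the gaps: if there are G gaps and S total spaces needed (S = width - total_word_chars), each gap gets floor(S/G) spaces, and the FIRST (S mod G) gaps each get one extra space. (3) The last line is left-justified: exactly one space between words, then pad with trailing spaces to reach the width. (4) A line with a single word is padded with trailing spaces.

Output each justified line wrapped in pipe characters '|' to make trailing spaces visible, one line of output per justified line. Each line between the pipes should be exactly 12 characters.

Line 1: ['open', 'pepper'] (min_width=11, slack=1)
Line 2: ['cup', 'milk', 'was'] (min_width=12, slack=0)
Line 3: ['hospital'] (min_width=8, slack=4)
Line 4: ['microwave'] (min_width=9, slack=3)
Line 5: ['tower', 'golden'] (min_width=12, slack=0)
Line 6: ['microwave'] (min_width=9, slack=3)
Line 7: ['dust'] (min_width=4, slack=8)

Answer: |open  pepper|
|cup milk was|
|hospital    |
|microwave   |
|tower golden|
|microwave   |
|dust        |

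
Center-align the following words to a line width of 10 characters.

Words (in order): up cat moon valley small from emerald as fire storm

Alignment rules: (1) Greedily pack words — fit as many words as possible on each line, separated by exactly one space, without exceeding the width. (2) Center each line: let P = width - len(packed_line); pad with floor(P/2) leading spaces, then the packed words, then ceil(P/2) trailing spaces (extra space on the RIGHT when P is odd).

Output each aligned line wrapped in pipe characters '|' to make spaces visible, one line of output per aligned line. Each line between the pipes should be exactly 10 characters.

Line 1: ['up', 'cat'] (min_width=6, slack=4)
Line 2: ['moon'] (min_width=4, slack=6)
Line 3: ['valley'] (min_width=6, slack=4)
Line 4: ['small', 'from'] (min_width=10, slack=0)
Line 5: ['emerald', 'as'] (min_width=10, slack=0)
Line 6: ['fire', 'storm'] (min_width=10, slack=0)

Answer: |  up cat  |
|   moon   |
|  valley  |
|small from|
|emerald as|
|fire storm|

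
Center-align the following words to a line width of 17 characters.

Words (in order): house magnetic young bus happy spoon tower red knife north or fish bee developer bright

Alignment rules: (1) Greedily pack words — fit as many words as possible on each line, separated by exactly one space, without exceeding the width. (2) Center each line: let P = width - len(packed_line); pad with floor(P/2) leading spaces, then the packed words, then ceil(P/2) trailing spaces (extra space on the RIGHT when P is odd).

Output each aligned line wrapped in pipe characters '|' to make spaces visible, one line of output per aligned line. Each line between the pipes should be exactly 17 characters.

Answer: | house magnetic  |
| young bus happy |
| spoon tower red |
| knife north or  |
|    fish bee     |
|developer bright |

Derivation:
Line 1: ['house', 'magnetic'] (min_width=14, slack=3)
Line 2: ['young', 'bus', 'happy'] (min_width=15, slack=2)
Line 3: ['spoon', 'tower', 'red'] (min_width=15, slack=2)
Line 4: ['knife', 'north', 'or'] (min_width=14, slack=3)
Line 5: ['fish', 'bee'] (min_width=8, slack=9)
Line 6: ['developer', 'bright'] (min_width=16, slack=1)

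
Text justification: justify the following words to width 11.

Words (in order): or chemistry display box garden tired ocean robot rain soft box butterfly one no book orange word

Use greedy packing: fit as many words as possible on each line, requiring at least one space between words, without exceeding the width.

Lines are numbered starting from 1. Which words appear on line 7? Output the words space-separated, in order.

Answer: soft box

Derivation:
Line 1: ['or'] (min_width=2, slack=9)
Line 2: ['chemistry'] (min_width=9, slack=2)
Line 3: ['display', 'box'] (min_width=11, slack=0)
Line 4: ['garden'] (min_width=6, slack=5)
Line 5: ['tired', 'ocean'] (min_width=11, slack=0)
Line 6: ['robot', 'rain'] (min_width=10, slack=1)
Line 7: ['soft', 'box'] (min_width=8, slack=3)
Line 8: ['butterfly'] (min_width=9, slack=2)
Line 9: ['one', 'no', 'book'] (min_width=11, slack=0)
Line 10: ['orange', 'word'] (min_width=11, slack=0)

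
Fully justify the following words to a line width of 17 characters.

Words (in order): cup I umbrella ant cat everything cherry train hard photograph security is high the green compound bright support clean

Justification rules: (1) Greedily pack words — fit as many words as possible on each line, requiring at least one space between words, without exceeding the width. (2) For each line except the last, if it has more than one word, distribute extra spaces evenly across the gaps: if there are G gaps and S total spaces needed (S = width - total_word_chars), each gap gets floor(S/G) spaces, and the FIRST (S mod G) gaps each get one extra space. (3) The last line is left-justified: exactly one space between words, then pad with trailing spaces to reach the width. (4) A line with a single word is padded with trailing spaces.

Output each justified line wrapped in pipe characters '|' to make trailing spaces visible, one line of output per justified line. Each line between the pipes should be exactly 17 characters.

Line 1: ['cup', 'I', 'umbrella'] (min_width=14, slack=3)
Line 2: ['ant', 'cat'] (min_width=7, slack=10)
Line 3: ['everything', 'cherry'] (min_width=17, slack=0)
Line 4: ['train', 'hard'] (min_width=10, slack=7)
Line 5: ['photograph'] (min_width=10, slack=7)
Line 6: ['security', 'is', 'high'] (min_width=16, slack=1)
Line 7: ['the', 'green'] (min_width=9, slack=8)
Line 8: ['compound', 'bright'] (min_width=15, slack=2)
Line 9: ['support', 'clean'] (min_width=13, slack=4)

Answer: |cup   I  umbrella|
|ant           cat|
|everything cherry|
|train        hard|
|photograph       |
|security  is high|
|the         green|
|compound   bright|
|support clean    |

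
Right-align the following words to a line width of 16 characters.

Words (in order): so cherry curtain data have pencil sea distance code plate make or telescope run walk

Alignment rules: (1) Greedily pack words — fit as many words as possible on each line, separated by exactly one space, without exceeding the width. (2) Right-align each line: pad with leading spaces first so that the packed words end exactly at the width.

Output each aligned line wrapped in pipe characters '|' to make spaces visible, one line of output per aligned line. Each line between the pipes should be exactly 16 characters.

Answer: |       so cherry|
|    curtain data|
| have pencil sea|
|   distance code|
|   plate make or|
|   telescope run|
|            walk|

Derivation:
Line 1: ['so', 'cherry'] (min_width=9, slack=7)
Line 2: ['curtain', 'data'] (min_width=12, slack=4)
Line 3: ['have', 'pencil', 'sea'] (min_width=15, slack=1)
Line 4: ['distance', 'code'] (min_width=13, slack=3)
Line 5: ['plate', 'make', 'or'] (min_width=13, slack=3)
Line 6: ['telescope', 'run'] (min_width=13, slack=3)
Line 7: ['walk'] (min_width=4, slack=12)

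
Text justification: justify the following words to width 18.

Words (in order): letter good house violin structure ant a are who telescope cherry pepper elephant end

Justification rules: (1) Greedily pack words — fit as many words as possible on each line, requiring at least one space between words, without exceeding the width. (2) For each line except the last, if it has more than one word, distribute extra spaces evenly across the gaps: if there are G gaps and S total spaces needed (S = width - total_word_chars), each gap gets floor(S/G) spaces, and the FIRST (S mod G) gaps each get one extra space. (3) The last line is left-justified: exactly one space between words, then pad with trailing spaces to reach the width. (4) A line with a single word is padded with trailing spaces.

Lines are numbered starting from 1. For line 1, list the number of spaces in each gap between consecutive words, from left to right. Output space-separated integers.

Answer: 2 1

Derivation:
Line 1: ['letter', 'good', 'house'] (min_width=17, slack=1)
Line 2: ['violin', 'structure'] (min_width=16, slack=2)
Line 3: ['ant', 'a', 'are', 'who'] (min_width=13, slack=5)
Line 4: ['telescope', 'cherry'] (min_width=16, slack=2)
Line 5: ['pepper', 'elephant'] (min_width=15, slack=3)
Line 6: ['end'] (min_width=3, slack=15)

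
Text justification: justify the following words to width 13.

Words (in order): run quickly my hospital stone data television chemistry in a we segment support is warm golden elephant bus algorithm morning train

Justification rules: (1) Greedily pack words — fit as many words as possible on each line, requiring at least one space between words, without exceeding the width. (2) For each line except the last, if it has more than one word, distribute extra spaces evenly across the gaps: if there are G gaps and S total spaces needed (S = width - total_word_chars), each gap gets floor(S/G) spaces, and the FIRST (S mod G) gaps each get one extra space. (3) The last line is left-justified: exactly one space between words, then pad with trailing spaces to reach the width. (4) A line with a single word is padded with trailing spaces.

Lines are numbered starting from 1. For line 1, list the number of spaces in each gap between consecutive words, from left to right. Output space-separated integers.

Line 1: ['run', 'quickly'] (min_width=11, slack=2)
Line 2: ['my', 'hospital'] (min_width=11, slack=2)
Line 3: ['stone', 'data'] (min_width=10, slack=3)
Line 4: ['television'] (min_width=10, slack=3)
Line 5: ['chemistry', 'in'] (min_width=12, slack=1)
Line 6: ['a', 'we', 'segment'] (min_width=12, slack=1)
Line 7: ['support', 'is'] (min_width=10, slack=3)
Line 8: ['warm', 'golden'] (min_width=11, slack=2)
Line 9: ['elephant', 'bus'] (min_width=12, slack=1)
Line 10: ['algorithm'] (min_width=9, slack=4)
Line 11: ['morning', 'train'] (min_width=13, slack=0)

Answer: 3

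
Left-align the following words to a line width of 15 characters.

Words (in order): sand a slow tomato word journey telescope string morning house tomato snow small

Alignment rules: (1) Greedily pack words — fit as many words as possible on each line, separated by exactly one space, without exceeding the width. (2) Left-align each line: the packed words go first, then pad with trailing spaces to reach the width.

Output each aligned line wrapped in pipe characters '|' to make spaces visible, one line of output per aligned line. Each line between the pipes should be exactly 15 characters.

Answer: |sand a slow    |
|tomato word    |
|journey        |
|telescope      |
|string morning |
|house tomato   |
|snow small     |

Derivation:
Line 1: ['sand', 'a', 'slow'] (min_width=11, slack=4)
Line 2: ['tomato', 'word'] (min_width=11, slack=4)
Line 3: ['journey'] (min_width=7, slack=8)
Line 4: ['telescope'] (min_width=9, slack=6)
Line 5: ['string', 'morning'] (min_width=14, slack=1)
Line 6: ['house', 'tomato'] (min_width=12, slack=3)
Line 7: ['snow', 'small'] (min_width=10, slack=5)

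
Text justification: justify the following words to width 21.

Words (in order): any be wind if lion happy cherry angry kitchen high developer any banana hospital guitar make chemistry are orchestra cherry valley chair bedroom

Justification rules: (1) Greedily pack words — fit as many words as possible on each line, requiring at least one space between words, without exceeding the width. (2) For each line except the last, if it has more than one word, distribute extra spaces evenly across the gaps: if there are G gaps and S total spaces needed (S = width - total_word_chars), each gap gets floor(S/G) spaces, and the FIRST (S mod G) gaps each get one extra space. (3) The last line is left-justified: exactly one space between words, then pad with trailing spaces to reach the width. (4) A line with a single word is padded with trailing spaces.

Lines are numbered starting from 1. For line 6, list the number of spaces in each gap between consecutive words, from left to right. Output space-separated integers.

Line 1: ['any', 'be', 'wind', 'if', 'lion'] (min_width=19, slack=2)
Line 2: ['happy', 'cherry', 'angry'] (min_width=18, slack=3)
Line 3: ['kitchen', 'high'] (min_width=12, slack=9)
Line 4: ['developer', 'any', 'banana'] (min_width=20, slack=1)
Line 5: ['hospital', 'guitar', 'make'] (min_width=20, slack=1)
Line 6: ['chemistry', 'are'] (min_width=13, slack=8)
Line 7: ['orchestra', 'cherry'] (min_width=16, slack=5)
Line 8: ['valley', 'chair', 'bedroom'] (min_width=20, slack=1)

Answer: 9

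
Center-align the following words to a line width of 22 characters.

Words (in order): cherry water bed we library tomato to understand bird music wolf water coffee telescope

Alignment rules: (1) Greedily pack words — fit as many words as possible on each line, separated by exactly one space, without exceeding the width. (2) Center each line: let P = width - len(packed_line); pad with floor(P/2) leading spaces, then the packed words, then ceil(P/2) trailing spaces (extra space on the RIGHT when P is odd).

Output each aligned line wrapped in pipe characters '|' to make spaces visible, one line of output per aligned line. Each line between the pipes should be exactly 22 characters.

Answer: | cherry water bed we  |
|  library tomato to   |
|understand bird music |
|  wolf water coffee   |
|      telescope       |

Derivation:
Line 1: ['cherry', 'water', 'bed', 'we'] (min_width=19, slack=3)
Line 2: ['library', 'tomato', 'to'] (min_width=17, slack=5)
Line 3: ['understand', 'bird', 'music'] (min_width=21, slack=1)
Line 4: ['wolf', 'water', 'coffee'] (min_width=17, slack=5)
Line 5: ['telescope'] (min_width=9, slack=13)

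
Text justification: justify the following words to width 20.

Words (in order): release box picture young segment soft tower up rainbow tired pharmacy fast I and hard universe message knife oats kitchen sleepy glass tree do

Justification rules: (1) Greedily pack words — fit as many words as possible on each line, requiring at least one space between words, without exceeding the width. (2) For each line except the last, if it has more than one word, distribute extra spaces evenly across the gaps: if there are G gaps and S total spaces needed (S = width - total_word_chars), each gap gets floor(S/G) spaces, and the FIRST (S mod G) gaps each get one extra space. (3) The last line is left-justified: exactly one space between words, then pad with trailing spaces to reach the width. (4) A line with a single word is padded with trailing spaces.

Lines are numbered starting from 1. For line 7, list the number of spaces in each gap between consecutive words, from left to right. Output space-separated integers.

Answer: 1 1

Derivation:
Line 1: ['release', 'box', 'picture'] (min_width=19, slack=1)
Line 2: ['young', 'segment', 'soft'] (min_width=18, slack=2)
Line 3: ['tower', 'up', 'rainbow'] (min_width=16, slack=4)
Line 4: ['tired', 'pharmacy', 'fast'] (min_width=19, slack=1)
Line 5: ['I', 'and', 'hard', 'universe'] (min_width=19, slack=1)
Line 6: ['message', 'knife', 'oats'] (min_width=18, slack=2)
Line 7: ['kitchen', 'sleepy', 'glass'] (min_width=20, slack=0)
Line 8: ['tree', 'do'] (min_width=7, slack=13)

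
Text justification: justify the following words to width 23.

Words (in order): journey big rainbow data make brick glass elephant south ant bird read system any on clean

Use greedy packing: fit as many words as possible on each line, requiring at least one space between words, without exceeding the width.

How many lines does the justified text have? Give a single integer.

Line 1: ['journey', 'big', 'rainbow'] (min_width=19, slack=4)
Line 2: ['data', 'make', 'brick', 'glass'] (min_width=21, slack=2)
Line 3: ['elephant', 'south', 'ant', 'bird'] (min_width=23, slack=0)
Line 4: ['read', 'system', 'any', 'on'] (min_width=18, slack=5)
Line 5: ['clean'] (min_width=5, slack=18)
Total lines: 5

Answer: 5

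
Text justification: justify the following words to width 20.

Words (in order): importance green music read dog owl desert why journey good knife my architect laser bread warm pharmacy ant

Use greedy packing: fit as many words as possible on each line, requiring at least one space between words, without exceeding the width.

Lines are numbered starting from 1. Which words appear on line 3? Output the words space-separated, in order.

Answer: desert why journey

Derivation:
Line 1: ['importance', 'green'] (min_width=16, slack=4)
Line 2: ['music', 'read', 'dog', 'owl'] (min_width=18, slack=2)
Line 3: ['desert', 'why', 'journey'] (min_width=18, slack=2)
Line 4: ['good', 'knife', 'my'] (min_width=13, slack=7)
Line 5: ['architect', 'laser'] (min_width=15, slack=5)
Line 6: ['bread', 'warm', 'pharmacy'] (min_width=19, slack=1)
Line 7: ['ant'] (min_width=3, slack=17)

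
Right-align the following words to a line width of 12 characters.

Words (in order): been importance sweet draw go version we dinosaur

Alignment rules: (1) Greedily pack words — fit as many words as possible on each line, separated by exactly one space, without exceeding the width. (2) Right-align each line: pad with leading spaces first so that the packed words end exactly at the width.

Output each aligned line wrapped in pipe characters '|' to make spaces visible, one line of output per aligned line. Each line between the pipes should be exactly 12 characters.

Line 1: ['been'] (min_width=4, slack=8)
Line 2: ['importance'] (min_width=10, slack=2)
Line 3: ['sweet', 'draw'] (min_width=10, slack=2)
Line 4: ['go', 'version'] (min_width=10, slack=2)
Line 5: ['we', 'dinosaur'] (min_width=11, slack=1)

Answer: |        been|
|  importance|
|  sweet draw|
|  go version|
| we dinosaur|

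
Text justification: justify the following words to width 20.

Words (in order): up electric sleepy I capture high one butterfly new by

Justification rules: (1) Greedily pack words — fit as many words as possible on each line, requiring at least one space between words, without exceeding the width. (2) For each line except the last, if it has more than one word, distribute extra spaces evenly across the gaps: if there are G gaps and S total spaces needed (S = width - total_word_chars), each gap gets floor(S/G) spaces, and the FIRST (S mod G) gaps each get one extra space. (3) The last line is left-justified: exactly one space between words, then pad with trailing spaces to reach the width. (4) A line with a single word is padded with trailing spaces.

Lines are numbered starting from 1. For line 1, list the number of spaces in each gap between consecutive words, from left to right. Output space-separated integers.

Line 1: ['up', 'electric', 'sleepy', 'I'] (min_width=20, slack=0)
Line 2: ['capture', 'high', 'one'] (min_width=16, slack=4)
Line 3: ['butterfly', 'new', 'by'] (min_width=16, slack=4)

Answer: 1 1 1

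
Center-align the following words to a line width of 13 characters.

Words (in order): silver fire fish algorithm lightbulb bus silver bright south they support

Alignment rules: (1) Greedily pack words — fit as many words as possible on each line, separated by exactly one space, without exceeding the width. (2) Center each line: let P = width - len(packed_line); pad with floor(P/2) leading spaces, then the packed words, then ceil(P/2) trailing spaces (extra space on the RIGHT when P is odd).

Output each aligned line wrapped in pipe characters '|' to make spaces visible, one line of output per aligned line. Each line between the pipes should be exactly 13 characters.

Line 1: ['silver', 'fire'] (min_width=11, slack=2)
Line 2: ['fish'] (min_width=4, slack=9)
Line 3: ['algorithm'] (min_width=9, slack=4)
Line 4: ['lightbulb', 'bus'] (min_width=13, slack=0)
Line 5: ['silver', 'bright'] (min_width=13, slack=0)
Line 6: ['south', 'they'] (min_width=10, slack=3)
Line 7: ['support'] (min_width=7, slack=6)

Answer: | silver fire |
|    fish     |
|  algorithm  |
|lightbulb bus|
|silver bright|
| south they  |
|   support   |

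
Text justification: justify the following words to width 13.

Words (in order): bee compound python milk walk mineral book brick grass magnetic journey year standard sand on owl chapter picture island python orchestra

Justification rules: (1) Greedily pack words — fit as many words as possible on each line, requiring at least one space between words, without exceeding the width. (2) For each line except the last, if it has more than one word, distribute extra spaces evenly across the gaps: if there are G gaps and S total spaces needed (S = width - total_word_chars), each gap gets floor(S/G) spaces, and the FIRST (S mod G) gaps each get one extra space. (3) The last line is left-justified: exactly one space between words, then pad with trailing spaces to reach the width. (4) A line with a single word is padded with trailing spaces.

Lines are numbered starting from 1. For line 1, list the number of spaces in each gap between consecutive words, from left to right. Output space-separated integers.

Answer: 2

Derivation:
Line 1: ['bee', 'compound'] (min_width=12, slack=1)
Line 2: ['python', 'milk'] (min_width=11, slack=2)
Line 3: ['walk', 'mineral'] (min_width=12, slack=1)
Line 4: ['book', 'brick'] (min_width=10, slack=3)
Line 5: ['grass'] (min_width=5, slack=8)
Line 6: ['magnetic'] (min_width=8, slack=5)
Line 7: ['journey', 'year'] (min_width=12, slack=1)
Line 8: ['standard', 'sand'] (min_width=13, slack=0)
Line 9: ['on', 'owl'] (min_width=6, slack=7)
Line 10: ['chapter'] (min_width=7, slack=6)
Line 11: ['picture'] (min_width=7, slack=6)
Line 12: ['island', 'python'] (min_width=13, slack=0)
Line 13: ['orchestra'] (min_width=9, slack=4)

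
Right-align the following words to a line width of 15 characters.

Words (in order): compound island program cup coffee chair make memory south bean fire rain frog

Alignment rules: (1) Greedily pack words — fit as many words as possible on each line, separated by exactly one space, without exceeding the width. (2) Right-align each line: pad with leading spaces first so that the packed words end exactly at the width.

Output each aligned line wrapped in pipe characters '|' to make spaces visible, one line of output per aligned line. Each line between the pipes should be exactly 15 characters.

Answer: |compound island|
|    program cup|
|   coffee chair|
|    make memory|
|south bean fire|
|      rain frog|

Derivation:
Line 1: ['compound', 'island'] (min_width=15, slack=0)
Line 2: ['program', 'cup'] (min_width=11, slack=4)
Line 3: ['coffee', 'chair'] (min_width=12, slack=3)
Line 4: ['make', 'memory'] (min_width=11, slack=4)
Line 5: ['south', 'bean', 'fire'] (min_width=15, slack=0)
Line 6: ['rain', 'frog'] (min_width=9, slack=6)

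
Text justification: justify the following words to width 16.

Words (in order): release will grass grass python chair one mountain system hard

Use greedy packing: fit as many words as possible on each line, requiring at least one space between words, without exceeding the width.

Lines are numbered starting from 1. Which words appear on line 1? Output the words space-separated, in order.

Answer: release will

Derivation:
Line 1: ['release', 'will'] (min_width=12, slack=4)
Line 2: ['grass', 'grass'] (min_width=11, slack=5)
Line 3: ['python', 'chair', 'one'] (min_width=16, slack=0)
Line 4: ['mountain', 'system'] (min_width=15, slack=1)
Line 5: ['hard'] (min_width=4, slack=12)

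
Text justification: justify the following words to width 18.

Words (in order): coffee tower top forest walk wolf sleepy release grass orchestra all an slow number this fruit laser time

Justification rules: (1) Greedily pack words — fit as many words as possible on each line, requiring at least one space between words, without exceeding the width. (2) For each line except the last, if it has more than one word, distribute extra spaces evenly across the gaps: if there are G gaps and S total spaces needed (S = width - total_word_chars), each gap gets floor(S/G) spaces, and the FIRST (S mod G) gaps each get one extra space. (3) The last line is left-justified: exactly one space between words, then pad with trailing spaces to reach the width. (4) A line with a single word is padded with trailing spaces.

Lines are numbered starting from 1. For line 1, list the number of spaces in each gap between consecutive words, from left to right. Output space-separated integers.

Line 1: ['coffee', 'tower', 'top'] (min_width=16, slack=2)
Line 2: ['forest', 'walk', 'wolf'] (min_width=16, slack=2)
Line 3: ['sleepy', 'release'] (min_width=14, slack=4)
Line 4: ['grass', 'orchestra'] (min_width=15, slack=3)
Line 5: ['all', 'an', 'slow', 'number'] (min_width=18, slack=0)
Line 6: ['this', 'fruit', 'laser'] (min_width=16, slack=2)
Line 7: ['time'] (min_width=4, slack=14)

Answer: 2 2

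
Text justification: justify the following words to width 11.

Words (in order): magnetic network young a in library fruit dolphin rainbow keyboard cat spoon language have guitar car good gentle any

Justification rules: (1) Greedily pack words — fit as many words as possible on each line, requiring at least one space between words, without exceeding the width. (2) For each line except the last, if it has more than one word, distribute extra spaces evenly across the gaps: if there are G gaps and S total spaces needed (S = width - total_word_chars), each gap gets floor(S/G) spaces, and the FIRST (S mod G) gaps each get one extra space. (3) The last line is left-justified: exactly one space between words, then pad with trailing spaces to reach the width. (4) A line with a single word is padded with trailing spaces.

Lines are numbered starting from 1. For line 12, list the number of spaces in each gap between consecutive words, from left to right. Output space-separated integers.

Line 1: ['magnetic'] (min_width=8, slack=3)
Line 2: ['network'] (min_width=7, slack=4)
Line 3: ['young', 'a', 'in'] (min_width=10, slack=1)
Line 4: ['library'] (min_width=7, slack=4)
Line 5: ['fruit'] (min_width=5, slack=6)
Line 6: ['dolphin'] (min_width=7, slack=4)
Line 7: ['rainbow'] (min_width=7, slack=4)
Line 8: ['keyboard'] (min_width=8, slack=3)
Line 9: ['cat', 'spoon'] (min_width=9, slack=2)
Line 10: ['language'] (min_width=8, slack=3)
Line 11: ['have', 'guitar'] (min_width=11, slack=0)
Line 12: ['car', 'good'] (min_width=8, slack=3)
Line 13: ['gentle', 'any'] (min_width=10, slack=1)

Answer: 4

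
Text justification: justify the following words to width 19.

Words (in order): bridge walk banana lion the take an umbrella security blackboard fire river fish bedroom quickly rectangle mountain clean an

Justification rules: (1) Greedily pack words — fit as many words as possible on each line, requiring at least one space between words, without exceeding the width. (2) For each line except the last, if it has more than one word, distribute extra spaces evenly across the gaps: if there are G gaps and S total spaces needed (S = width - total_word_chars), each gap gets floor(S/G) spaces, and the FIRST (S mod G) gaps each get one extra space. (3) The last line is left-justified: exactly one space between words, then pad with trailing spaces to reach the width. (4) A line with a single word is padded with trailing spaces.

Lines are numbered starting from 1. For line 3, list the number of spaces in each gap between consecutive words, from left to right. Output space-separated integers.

Answer: 3

Derivation:
Line 1: ['bridge', 'walk', 'banana'] (min_width=18, slack=1)
Line 2: ['lion', 'the', 'take', 'an'] (min_width=16, slack=3)
Line 3: ['umbrella', 'security'] (min_width=17, slack=2)
Line 4: ['blackboard', 'fire'] (min_width=15, slack=4)
Line 5: ['river', 'fish', 'bedroom'] (min_width=18, slack=1)
Line 6: ['quickly', 'rectangle'] (min_width=17, slack=2)
Line 7: ['mountain', 'clean', 'an'] (min_width=17, slack=2)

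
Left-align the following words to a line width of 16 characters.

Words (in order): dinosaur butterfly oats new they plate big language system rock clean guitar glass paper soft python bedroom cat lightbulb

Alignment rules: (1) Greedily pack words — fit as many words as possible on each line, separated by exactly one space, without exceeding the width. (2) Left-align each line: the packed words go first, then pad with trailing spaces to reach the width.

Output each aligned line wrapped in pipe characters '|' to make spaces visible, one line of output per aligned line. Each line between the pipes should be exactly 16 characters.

Line 1: ['dinosaur'] (min_width=8, slack=8)
Line 2: ['butterfly', 'oats'] (min_width=14, slack=2)
Line 3: ['new', 'they', 'plate'] (min_width=14, slack=2)
Line 4: ['big', 'language'] (min_width=12, slack=4)
Line 5: ['system', 'rock'] (min_width=11, slack=5)
Line 6: ['clean', 'guitar'] (min_width=12, slack=4)
Line 7: ['glass', 'paper', 'soft'] (min_width=16, slack=0)
Line 8: ['python', 'bedroom'] (min_width=14, slack=2)
Line 9: ['cat', 'lightbulb'] (min_width=13, slack=3)

Answer: |dinosaur        |
|butterfly oats  |
|new they plate  |
|big language    |
|system rock     |
|clean guitar    |
|glass paper soft|
|python bedroom  |
|cat lightbulb   |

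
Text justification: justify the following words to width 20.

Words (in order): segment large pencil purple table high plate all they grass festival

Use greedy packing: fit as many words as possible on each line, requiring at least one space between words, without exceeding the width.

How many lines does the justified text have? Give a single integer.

Line 1: ['segment', 'large', 'pencil'] (min_width=20, slack=0)
Line 2: ['purple', 'table', 'high'] (min_width=17, slack=3)
Line 3: ['plate', 'all', 'they', 'grass'] (min_width=20, slack=0)
Line 4: ['festival'] (min_width=8, slack=12)
Total lines: 4

Answer: 4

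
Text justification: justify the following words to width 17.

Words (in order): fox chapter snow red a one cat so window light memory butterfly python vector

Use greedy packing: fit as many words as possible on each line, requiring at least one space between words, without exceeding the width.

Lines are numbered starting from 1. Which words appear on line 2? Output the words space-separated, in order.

Answer: red a one cat so

Derivation:
Line 1: ['fox', 'chapter', 'snow'] (min_width=16, slack=1)
Line 2: ['red', 'a', 'one', 'cat', 'so'] (min_width=16, slack=1)
Line 3: ['window', 'light'] (min_width=12, slack=5)
Line 4: ['memory', 'butterfly'] (min_width=16, slack=1)
Line 5: ['python', 'vector'] (min_width=13, slack=4)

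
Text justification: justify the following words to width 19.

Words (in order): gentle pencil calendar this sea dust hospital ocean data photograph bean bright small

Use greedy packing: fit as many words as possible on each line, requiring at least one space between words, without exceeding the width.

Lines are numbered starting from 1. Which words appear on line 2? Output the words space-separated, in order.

Answer: calendar this sea

Derivation:
Line 1: ['gentle', 'pencil'] (min_width=13, slack=6)
Line 2: ['calendar', 'this', 'sea'] (min_width=17, slack=2)
Line 3: ['dust', 'hospital', 'ocean'] (min_width=19, slack=0)
Line 4: ['data', 'photograph'] (min_width=15, slack=4)
Line 5: ['bean', 'bright', 'small'] (min_width=17, slack=2)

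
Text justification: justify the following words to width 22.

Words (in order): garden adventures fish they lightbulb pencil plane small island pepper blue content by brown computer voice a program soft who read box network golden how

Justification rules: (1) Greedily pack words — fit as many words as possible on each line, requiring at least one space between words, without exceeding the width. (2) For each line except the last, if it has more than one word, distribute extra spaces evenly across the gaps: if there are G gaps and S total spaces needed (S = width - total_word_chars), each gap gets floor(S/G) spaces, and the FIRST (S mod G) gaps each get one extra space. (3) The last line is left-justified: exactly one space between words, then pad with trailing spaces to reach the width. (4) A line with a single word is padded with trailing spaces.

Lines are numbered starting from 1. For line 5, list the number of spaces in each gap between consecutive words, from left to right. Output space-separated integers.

Answer: 1 1 1

Derivation:
Line 1: ['garden', 'adventures', 'fish'] (min_width=22, slack=0)
Line 2: ['they', 'lightbulb', 'pencil'] (min_width=21, slack=1)
Line 3: ['plane', 'small', 'island'] (min_width=18, slack=4)
Line 4: ['pepper', 'blue', 'content', 'by'] (min_width=22, slack=0)
Line 5: ['brown', 'computer', 'voice', 'a'] (min_width=22, slack=0)
Line 6: ['program', 'soft', 'who', 'read'] (min_width=21, slack=1)
Line 7: ['box', 'network', 'golden', 'how'] (min_width=22, slack=0)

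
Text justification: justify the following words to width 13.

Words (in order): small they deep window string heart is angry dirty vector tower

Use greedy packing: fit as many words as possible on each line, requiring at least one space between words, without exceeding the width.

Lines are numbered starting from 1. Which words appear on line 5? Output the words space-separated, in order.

Line 1: ['small', 'they'] (min_width=10, slack=3)
Line 2: ['deep', 'window'] (min_width=11, slack=2)
Line 3: ['string', 'heart'] (min_width=12, slack=1)
Line 4: ['is', 'angry'] (min_width=8, slack=5)
Line 5: ['dirty', 'vector'] (min_width=12, slack=1)
Line 6: ['tower'] (min_width=5, slack=8)

Answer: dirty vector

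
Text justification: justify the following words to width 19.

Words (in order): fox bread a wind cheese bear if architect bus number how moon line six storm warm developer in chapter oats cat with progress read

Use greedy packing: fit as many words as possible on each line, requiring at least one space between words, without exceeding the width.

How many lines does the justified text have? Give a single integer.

Answer: 8

Derivation:
Line 1: ['fox', 'bread', 'a', 'wind'] (min_width=16, slack=3)
Line 2: ['cheese', 'bear', 'if'] (min_width=14, slack=5)
Line 3: ['architect', 'bus'] (min_width=13, slack=6)
Line 4: ['number', 'how', 'moon'] (min_width=15, slack=4)
Line 5: ['line', 'six', 'storm', 'warm'] (min_width=19, slack=0)
Line 6: ['developer', 'in'] (min_width=12, slack=7)
Line 7: ['chapter', 'oats', 'cat'] (min_width=16, slack=3)
Line 8: ['with', 'progress', 'read'] (min_width=18, slack=1)
Total lines: 8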